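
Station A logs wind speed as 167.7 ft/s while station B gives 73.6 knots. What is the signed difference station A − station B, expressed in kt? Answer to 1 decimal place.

25.8 kt

station A: 167.7 ft/s = 99.360 kt.
Difference: 99.360 − 73.600 = 25.8 kt.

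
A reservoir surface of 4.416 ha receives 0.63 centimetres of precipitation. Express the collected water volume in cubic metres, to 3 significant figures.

Depth: 0.63 cm × 10 = 6.3 mm.
Area: 4.416 ha = 44160 m².
1 mm over 1 m² is 1 L, so volume = 6.3 × 44160 = 278208 L = 278 m³.

278 cubic metres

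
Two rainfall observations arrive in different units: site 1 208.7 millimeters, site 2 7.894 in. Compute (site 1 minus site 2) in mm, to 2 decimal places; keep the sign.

8.19 mm

site 2: 7.894 in = 200.5076 mm.
Difference: 208.7000 − 200.5076 = 8.19 mm.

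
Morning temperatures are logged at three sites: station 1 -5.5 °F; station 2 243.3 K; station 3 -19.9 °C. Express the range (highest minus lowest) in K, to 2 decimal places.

station 1: -5.5 °F = -20.833 °C.
station 2: 243.3 K = -29.850 °C.
Spread: (-19.900) − (-29.850) = 9.950 °C.

9.95 K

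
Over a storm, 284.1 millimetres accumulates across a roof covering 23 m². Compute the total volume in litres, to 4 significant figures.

1 mm over 1 m² is 1 L, so volume = 284.1 × 23 = 6534.3 L ≈ 6534 L.

6534 litres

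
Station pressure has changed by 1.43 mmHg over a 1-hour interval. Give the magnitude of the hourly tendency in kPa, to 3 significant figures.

1.43 mmHg / 1 h × 0.133322 kPa/mmHg = 0.191 kPa/h.

0.191 kPa per hour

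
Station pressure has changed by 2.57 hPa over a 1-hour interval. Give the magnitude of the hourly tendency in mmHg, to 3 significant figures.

2.57 hPa / 1 h × 0.750062 mmHg/hPa = 1.93 mmHg/h.

1.93 mmHg per hour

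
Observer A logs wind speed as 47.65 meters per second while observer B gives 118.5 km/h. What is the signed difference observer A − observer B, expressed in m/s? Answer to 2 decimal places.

observer B: 118.5 km/h = 32.9167 m/s.
Difference: 47.6500 − 32.9167 = 14.73 m/s.

14.73 m/s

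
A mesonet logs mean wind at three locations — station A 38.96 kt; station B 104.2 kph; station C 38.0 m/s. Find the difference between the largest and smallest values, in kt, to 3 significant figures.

34.9 kt

station B: 104.2 km/h = 56.263 kt.
station C: 38.0 m/s = 73.866 kt.
Spread: 73.866 − 38.960 = 34.9 kt.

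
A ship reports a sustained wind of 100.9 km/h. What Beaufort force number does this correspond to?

Beaufort force 10

100.9 km/h = 28.0 m/s, which is Beaufort 10 (storm, 24.5–28.4 m/s).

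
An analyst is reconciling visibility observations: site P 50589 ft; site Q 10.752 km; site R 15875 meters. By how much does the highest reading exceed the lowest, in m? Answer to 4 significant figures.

site P: 50589 ft = 15419.53 m.
site Q: 10.752 km = 10752.00 m.
Spread: 15875.00 − 10752.00 = 5123 m.

5123 m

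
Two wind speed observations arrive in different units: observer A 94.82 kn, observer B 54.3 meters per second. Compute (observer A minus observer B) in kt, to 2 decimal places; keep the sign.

-10.73 kt

observer B: 54.3 m/s = 105.5508 kt.
Difference: 94.8200 − 105.5508 = -10.73 kt.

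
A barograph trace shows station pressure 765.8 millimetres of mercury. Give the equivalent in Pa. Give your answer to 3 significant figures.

1 mmHg = 133.322 Pa, so 765.8 × 133.322 = 102000 Pa.

102000 Pa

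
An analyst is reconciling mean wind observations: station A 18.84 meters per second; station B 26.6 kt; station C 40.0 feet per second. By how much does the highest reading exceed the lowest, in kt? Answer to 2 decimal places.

station A: 18.84 m/s = 36.6220 kt.
station C: 40.0 ft/s = 23.6994 kt.
Spread: 36.6220 − 23.6994 = 12.92 kt.

12.92 kt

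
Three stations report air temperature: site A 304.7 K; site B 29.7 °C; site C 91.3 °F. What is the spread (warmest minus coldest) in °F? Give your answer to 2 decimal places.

site A: 304.7 K = 31.550 °C.
site C: 91.3 °F = 32.944 °C.
Spread: 32.944 − 29.700 = 3.244 °C = 5.84 °F.

5.84 °F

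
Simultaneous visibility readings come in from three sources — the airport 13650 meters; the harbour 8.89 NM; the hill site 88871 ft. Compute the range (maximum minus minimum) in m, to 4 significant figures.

13440 m

the harbour: 8.89 nmi = 16464.28 m.
the hill site: 88871 ft = 27087.88 m.
Spread: 27087.88 − 13650.00 = 13440 m.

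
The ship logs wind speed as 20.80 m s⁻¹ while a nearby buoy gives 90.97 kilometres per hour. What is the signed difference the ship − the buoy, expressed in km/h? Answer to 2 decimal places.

the ship: 20.80 m/s = 74.8800 km/h.
Difference: 74.8800 − 90.9700 = -16.09 km/h.

-16.09 km/h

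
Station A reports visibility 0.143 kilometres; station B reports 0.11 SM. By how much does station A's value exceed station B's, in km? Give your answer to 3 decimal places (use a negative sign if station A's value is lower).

station B: 0.11 SM = 0.17703 km.
Difference: 0.14300 − 0.17703 = -0.034 km.

-0.034 km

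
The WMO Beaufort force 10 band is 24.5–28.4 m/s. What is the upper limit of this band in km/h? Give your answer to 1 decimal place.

102.2 km/h

24.5–28.4 m/s × 3.6 = 88.2–102.2 km/h.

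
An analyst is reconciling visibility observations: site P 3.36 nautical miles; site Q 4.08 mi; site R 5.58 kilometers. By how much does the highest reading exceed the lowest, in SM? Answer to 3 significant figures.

0.613 SM

site P: 3.36 nmi = 3.86662 SM.
site R: 5.58 km = 3.46725 SM.
Spread: 4.08000 − 3.46725 = 0.613 SM.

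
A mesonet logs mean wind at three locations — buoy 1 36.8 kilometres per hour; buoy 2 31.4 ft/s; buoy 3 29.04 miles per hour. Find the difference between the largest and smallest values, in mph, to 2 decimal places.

buoy 1: 36.8 km/h = 22.8665 mph.
buoy 2: 31.4 ft/s = 21.4091 mph.
Spread: 29.0400 − 21.4091 = 7.63 mph.

7.63 mph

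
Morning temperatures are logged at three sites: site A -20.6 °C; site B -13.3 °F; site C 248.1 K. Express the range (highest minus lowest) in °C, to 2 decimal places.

4.57 °C

site B: -13.3 °F = -25.167 °C.
site C: 248.1 K = -25.050 °C.
Spread: (-20.600) − (-25.167) = 4.567 °C.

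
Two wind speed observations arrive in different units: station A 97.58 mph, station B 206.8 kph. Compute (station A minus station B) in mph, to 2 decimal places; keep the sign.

-30.92 mph

station B: 206.8 km/h = 128.4996 mph.
Difference: 97.5800 − 128.4996 = -30.92 mph.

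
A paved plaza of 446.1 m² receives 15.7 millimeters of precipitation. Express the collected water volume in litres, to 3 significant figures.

1 mm over 1 m² is 1 L, so volume = 15.7 × 446.1 = 7003.77 L ≈ 7000 L.

7000 litres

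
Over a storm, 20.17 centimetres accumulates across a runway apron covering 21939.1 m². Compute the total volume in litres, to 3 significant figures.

Depth: 20.17 cm × 10 = 201.7 mm.
1 mm over 1 m² is 1 L, so volume = 201.7 × 21939.1 = 4425116.5 L ≈ 4430000 L.

4430000 litres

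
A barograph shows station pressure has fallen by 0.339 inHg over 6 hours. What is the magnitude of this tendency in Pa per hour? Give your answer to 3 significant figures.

0.339 inHg / 6 h × 3386.39 Pa/inHg = 191 Pa/h.

191 Pa per hour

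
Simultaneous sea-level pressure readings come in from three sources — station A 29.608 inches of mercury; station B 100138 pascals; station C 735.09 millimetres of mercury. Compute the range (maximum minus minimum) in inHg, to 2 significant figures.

0.67 inHg

station B: 100138 Pa = 29.5707 inHg.
station C: 735.09 mmHg = 28.9405 inHg.
Spread: 29.6080 − 28.9405 = 0.67 inHg.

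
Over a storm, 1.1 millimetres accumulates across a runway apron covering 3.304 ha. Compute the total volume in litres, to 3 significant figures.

Area: 3.304 ha = 33040 m².
1 mm over 1 m² is 1 L, so volume = 1.1 × 33040 = 36344 L ≈ 36300 L.

36300 litres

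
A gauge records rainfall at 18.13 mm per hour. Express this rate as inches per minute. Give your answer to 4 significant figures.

0.01190 in/minute

18.13 mm/hour × 0.0393701 in/mm × 0.0166667 hour/minute = 0.01190 in/minute.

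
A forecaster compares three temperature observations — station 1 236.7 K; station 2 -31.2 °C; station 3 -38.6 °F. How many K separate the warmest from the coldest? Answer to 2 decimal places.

8.02 K

station 1: 236.7 K = -36.450 °C.
station 3: -38.6 °F = -39.222 °C.
Spread: (-31.200) − (-39.222) = 8.022 °C.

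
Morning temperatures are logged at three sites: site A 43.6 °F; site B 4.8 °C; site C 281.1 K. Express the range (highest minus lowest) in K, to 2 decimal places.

3.15 K

site A: 43.6 °F = 6.444 °C.
site C: 281.1 K = 7.950 °C.
Spread: 7.950 − 4.800 = 3.150 °C.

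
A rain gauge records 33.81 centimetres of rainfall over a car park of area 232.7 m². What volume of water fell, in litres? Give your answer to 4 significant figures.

Depth: 33.81 cm × 10 = 338.1 mm.
1 mm over 1 m² is 1 L, so volume = 338.1 × 232.7 = 78675.87 L ≈ 78680 L.

78680 litres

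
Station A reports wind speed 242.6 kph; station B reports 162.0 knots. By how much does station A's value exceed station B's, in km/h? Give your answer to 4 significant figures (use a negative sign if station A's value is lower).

station B: 162.0 kt = 300.0240 km/h.
Difference: 242.6000 − 300.0240 = -57.42 km/h.

-57.42 km/h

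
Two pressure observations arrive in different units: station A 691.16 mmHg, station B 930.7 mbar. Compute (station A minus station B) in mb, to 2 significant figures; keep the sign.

-9.2 mb

station A: 691.16 mmHg = 921.471 mb.
Difference: 921.471 − 930.700 = -9.2 mb.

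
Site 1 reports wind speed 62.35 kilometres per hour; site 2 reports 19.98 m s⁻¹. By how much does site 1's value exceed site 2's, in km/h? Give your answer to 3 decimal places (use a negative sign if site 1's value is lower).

site 2: 19.98 m/s = 71.92800 km/h.
Difference: 62.35000 − 71.92800 = -9.578 km/h.

-9.578 km/h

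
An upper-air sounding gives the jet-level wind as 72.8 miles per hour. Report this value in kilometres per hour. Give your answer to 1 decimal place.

117.2 km/h

1 mph = 1.60934 km/h, so 72.8 × 1.60934 = 117.2 km/h.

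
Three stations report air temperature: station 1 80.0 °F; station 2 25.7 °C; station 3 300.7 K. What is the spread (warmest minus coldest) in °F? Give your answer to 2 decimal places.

3.33 °F

station 1: 80.0 °F = 26.667 °C.
station 3: 300.7 K = 27.550 °C.
Spread: 27.550 − 25.700 = 1.850 °C = 3.33 °F.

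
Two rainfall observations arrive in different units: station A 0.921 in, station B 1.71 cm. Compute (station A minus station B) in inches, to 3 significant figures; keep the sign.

0.248 in

station B: 1.71 cm = 0.67323 in.
Difference: 0.92100 − 0.67323 = 0.248 in.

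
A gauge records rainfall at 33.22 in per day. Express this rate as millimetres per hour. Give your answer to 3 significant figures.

33.22 in/day × 25.4 mm/in × 0.0416667 day/hour = 35.2 mm/hour.

35.2 mm/hour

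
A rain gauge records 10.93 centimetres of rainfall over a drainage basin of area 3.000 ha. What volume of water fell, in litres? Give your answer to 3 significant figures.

3280000 litres

Depth: 10.93 cm × 10 = 109.3 mm.
Area: 3.000 ha = 30000 m².
1 mm over 1 m² is 1 L, so volume = 109.3 × 30000 = 3279000 L ≈ 3280000 L.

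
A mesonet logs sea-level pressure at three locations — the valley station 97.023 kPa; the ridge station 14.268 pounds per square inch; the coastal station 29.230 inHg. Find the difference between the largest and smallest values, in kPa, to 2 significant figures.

the ridge station: 14.268 psi = 98.374 kPa.
the coastal station: 29.230 inHg = 98.984 kPa.
Spread: 98.984 − 97.023 = 2.0 kPa.

2.0 kPa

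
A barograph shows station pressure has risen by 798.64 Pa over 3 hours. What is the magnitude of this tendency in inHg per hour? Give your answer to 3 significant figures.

0.0786 inHg per hour

798.64 Pa / 3 h × 0.0002953 inHg/Pa = 0.0786 inHg/h.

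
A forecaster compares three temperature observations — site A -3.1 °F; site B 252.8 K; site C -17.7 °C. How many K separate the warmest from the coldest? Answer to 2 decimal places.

site A: -3.1 °F = -19.500 °C.
site B: 252.8 K = -20.350 °C.
Spread: (-17.700) − (-20.350) = 2.650 °C.

2.65 K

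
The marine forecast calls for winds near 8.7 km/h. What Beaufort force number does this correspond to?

Beaufort force 2

8.7 km/h = 2.4 m/s, which is Beaufort 2 (light breeze, 1.6–3.3 m/s).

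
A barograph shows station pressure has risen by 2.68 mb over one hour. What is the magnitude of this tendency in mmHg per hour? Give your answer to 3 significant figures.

2.01 mmHg per hour

2.68 mb / 1 h × 0.750062 mmHg/mb = 2.01 mmHg/h.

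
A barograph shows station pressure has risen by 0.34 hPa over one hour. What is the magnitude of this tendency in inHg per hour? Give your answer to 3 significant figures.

0.34 hPa / 1 h × 0.02953 inHg/hPa = 0.0100 inHg/h.

0.0100 inHg per hour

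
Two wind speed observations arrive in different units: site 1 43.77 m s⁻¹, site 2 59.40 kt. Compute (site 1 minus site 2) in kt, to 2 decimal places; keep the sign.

25.68 kt

site 1: 43.77 m/s = 85.0821 kt.
Difference: 85.0821 − 59.4000 = 25.68 kt.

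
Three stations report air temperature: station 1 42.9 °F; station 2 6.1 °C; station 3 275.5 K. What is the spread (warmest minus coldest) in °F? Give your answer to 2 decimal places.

6.75 °F

station 1: 42.9 °F = 6.056 °C.
station 3: 275.5 K = 2.350 °C.
Spread: 6.100 − 2.350 = 3.750 °C = 6.75 °F.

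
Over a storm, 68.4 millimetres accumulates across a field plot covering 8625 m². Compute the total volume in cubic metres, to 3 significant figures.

1 mm over 1 m² is 1 L, so volume = 68.4 × 8625 = 589950 L = 590 m³.

590 cubic metres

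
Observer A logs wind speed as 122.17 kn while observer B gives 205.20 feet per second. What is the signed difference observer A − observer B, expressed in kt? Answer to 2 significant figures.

observer B: 205.20 ft/s = 121.5777 kt.
Difference: 122.1700 − 121.5777 = 0.59 kt.

0.59 kt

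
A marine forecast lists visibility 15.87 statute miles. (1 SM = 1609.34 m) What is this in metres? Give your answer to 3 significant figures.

1 SM = 1609.34 m, so 15.87 × 1609.34 = 25500 m.

25500 m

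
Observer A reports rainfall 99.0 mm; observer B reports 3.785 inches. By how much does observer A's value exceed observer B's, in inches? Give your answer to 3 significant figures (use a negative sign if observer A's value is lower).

observer A: 99.0 mm = 3.89764 in.
Difference: 3.89764 − 3.78500 = 0.113 in.

0.113 in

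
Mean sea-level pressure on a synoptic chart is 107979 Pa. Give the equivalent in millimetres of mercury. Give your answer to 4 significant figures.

809.9 mmHg

1 Pa = 0.00750062 mmHg, so 107979 × 0.00750062 = 809.9 mmHg.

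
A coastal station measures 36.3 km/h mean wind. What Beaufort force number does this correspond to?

36.3 km/h = 10.1 m/s, which is Beaufort 5 (fresh breeze, 8.0–10.7 m/s).

Beaufort force 5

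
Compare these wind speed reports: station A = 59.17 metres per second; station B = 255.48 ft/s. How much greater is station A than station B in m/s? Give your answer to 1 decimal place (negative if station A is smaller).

station B: 255.48 ft/s = 77.870 m/s.
Difference: 59.170 − 77.870 = -18.7 m/s.

-18.7 m/s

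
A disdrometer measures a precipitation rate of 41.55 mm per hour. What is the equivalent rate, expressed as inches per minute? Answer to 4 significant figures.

0.02726 in/minute

41.55 mm/hour × 0.0393701 in/mm × 0.0166667 hour/minute = 0.02726 in/minute.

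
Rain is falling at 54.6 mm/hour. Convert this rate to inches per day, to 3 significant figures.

51.6 in/day

54.6 mm/hour × 0.0393701 in/mm × 24 hour/day = 51.6 in/day.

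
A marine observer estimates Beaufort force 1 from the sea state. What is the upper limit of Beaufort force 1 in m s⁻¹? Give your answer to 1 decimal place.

Beaufort 1 (light air) spans 0.3–1.5 m/s.

1.5 m/s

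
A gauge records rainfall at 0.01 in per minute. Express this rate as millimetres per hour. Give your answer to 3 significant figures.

0.01 in/minute × 25.4 mm/in × 60 minute/hour = 15.2 mm/hour.

15.2 mm/hour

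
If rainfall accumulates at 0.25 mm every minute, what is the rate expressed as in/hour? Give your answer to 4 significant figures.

0.25 mm/minute × 0.0393701 in/mm × 60 minute/hour = 0.5906 in/hour.

0.5906 in/hour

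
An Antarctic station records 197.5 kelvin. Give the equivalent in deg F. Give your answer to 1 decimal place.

-104.2 °F

First to °C: -75.65 °C.
Then to °F: -104.2 °F.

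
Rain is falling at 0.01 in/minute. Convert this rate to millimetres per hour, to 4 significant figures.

0.01 in/minute × 25.4 mm/in × 60 minute/hour = 15.24 mm/hour.

15.24 mm/hour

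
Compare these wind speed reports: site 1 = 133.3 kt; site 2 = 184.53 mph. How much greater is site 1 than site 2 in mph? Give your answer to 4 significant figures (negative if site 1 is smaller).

-31.13 mph

site 1: 133.3 kt = 153.3989 mph.
Difference: 153.3989 − 184.5300 = -31.13 mph.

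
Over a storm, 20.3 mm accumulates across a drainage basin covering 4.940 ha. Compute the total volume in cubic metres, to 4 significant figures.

1003 cubic metres

Area: 4.940 ha = 49400 m².
1 mm over 1 m² is 1 L, so volume = 20.3 × 49400 = 1002820 L = 1003 m³.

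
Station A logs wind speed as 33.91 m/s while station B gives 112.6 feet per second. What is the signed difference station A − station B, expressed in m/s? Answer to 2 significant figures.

station B: 112.6 ft/s = 34.3205 m/s.
Difference: 33.9100 − 34.3205 = -0.41 m/s.

-0.41 m/s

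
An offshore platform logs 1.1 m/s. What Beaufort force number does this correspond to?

1.1 m/s lies in the Beaufort 1 band (light air, 0.3–1.5 m/s).

Beaufort force 1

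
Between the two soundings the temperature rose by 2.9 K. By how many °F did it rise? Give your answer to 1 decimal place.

A change of 1 °C equals a change of 1.8 °F: Δ°F = 2.9 × 1.8 = 5.2 °F.

5.2 °F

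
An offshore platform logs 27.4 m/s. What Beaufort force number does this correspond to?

27.4 m/s lies in the Beaufort 10 band (storm, 24.5–28.4 m/s).

Beaufort force 10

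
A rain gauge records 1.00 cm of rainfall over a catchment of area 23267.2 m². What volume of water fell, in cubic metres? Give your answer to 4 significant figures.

232.7 cubic metres

Depth: 1.00 cm × 10 = 10 mm.
1 mm over 1 m² is 1 L, so volume = 10 × 23267.2 = 232672 L = 232.7 m³.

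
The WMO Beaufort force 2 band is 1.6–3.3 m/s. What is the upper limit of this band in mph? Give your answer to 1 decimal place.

1.6–3.3 m/s × 2.237 = 3.6–7.4 mph.

7.4 mph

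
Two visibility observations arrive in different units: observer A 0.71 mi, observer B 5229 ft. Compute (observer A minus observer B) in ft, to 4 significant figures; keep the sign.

observer A: 0.71 SM = 3748.80 ft.
Difference: 3748.80 − 5229.00 = -1480 ft.

-1480 ft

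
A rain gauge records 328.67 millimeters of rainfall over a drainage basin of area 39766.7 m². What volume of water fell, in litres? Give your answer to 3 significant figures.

1 mm over 1 m² is 1 L, so volume = 328.67 × 39766.7 = 13070121 L ≈ 13100000 L.

13100000 litres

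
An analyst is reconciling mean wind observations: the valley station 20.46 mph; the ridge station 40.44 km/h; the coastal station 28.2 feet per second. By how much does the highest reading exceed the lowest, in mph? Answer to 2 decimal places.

the ridge station: 40.44 km/h = 25.1283 mph.
the coastal station: 28.2 ft/s = 19.2273 mph.
Spread: 25.1283 − 19.2273 = 5.90 mph.

5.90 mph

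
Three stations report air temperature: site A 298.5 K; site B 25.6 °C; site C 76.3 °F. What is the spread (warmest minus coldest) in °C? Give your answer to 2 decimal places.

site A: 298.5 K = 25.350 °C.
site C: 76.3 °F = 24.611 °C.
Spread: 25.600 − 24.611 = 0.989 °C.

0.99 °C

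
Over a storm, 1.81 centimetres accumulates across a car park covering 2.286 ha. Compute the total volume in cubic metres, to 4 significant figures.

413.8 cubic metres

Depth: 1.81 cm × 10 = 18.1 mm.
Area: 2.286 ha = 22860 m².
1 mm over 1 m² is 1 L, so volume = 18.1 × 22860 = 413766 L = 413.8 m³.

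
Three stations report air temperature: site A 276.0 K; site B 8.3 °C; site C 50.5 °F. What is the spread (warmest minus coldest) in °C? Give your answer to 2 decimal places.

7.43 °C

site A: 276.0 K = 2.850 °C.
site C: 50.5 °F = 10.278 °C.
Spread: 10.278 − 2.850 = 7.428 °C.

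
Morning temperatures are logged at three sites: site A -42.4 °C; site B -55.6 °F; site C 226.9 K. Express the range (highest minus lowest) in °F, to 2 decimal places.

site B: -55.6 °F = -48.667 °C.
site C: 226.9 K = -46.250 °C.
Spread: (-42.400) − (-48.667) = 6.267 °C = 11.28 °F.

11.28 °F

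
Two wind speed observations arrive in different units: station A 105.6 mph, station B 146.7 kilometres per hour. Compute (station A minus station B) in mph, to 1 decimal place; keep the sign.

14.4 mph

station B: 146.7 km/h = 91.155 mph.
Difference: 105.600 − 91.155 = 14.4 mph.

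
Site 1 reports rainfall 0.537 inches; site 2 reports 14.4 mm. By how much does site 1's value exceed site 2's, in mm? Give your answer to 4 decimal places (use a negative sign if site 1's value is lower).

-0.7602 mm

site 1: 0.537 in = 13.639800 mm.
Difference: 13.639800 − 14.400000 = -0.7602 mm.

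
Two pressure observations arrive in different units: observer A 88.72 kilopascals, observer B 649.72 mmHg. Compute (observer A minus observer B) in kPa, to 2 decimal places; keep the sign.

2.10 kPa

observer B: 649.72 mmHg = 86.6222 kPa.
Difference: 88.7200 − 86.6222 = 2.10 kPa.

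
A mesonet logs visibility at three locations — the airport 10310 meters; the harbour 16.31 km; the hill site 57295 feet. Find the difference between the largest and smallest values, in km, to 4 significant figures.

the airport: 10310 m = 10.31000 km.
the hill site: 57295 ft = 17.46352 km.
Spread: 17.46352 − 10.31000 = 7.154 km.

7.154 km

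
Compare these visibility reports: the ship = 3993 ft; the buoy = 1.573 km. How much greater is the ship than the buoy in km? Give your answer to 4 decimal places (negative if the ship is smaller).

-0.3559 km

the ship: 3993 ft = 1.217066 km.
Difference: 1.217066 − 1.573000 = -0.3559 km.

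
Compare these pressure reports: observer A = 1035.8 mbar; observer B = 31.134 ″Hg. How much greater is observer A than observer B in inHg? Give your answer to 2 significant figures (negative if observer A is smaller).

-0.55 inHg

observer A: 1035.8 mb = 30.5872 inHg.
Difference: 30.5872 − 31.1340 = -0.55 inHg.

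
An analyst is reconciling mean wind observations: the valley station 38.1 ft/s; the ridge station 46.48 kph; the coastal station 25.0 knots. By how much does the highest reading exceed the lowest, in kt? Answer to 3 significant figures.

the valley station: 38.1 ft/s = 22.5736 kt.
the ridge station: 46.48 km/h = 25.0972 kt.
Spread: 25.0972 − 22.5736 = 2.52 kt.

2.52 kt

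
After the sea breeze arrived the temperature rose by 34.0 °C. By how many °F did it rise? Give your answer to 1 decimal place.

Converting a difference, only the 9/5 scale factor applies: Δ°F = 34.0 × 1.8 = 61.2 °F.

61.2 °F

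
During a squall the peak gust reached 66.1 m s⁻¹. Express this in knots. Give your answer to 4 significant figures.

128.5 kt

1 m/s = 1.94384 kt, so 66.1 × 1.94384 = 128.5 kt.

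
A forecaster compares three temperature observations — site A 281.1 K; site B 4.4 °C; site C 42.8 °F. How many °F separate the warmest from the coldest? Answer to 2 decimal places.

site A: 281.1 K = 7.950 °C.
site C: 42.8 °F = 6.000 °C.
Spread: 7.950 − 4.400 = 3.550 °C = 6.39 °F.

6.39 °F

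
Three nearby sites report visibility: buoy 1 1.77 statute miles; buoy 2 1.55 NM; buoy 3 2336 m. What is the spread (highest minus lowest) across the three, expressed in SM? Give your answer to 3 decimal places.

0.332 SM

buoy 2: 1.55 nmi = 1.78371 SM.
buoy 3: 2336 m = 1.45152 SM.
Spread: 1.78371 − 1.45152 = 0.332 SM.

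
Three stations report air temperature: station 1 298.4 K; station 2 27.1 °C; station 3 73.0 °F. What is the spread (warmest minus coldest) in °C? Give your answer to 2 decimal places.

station 1: 298.4 K = 25.250 °C.
station 3: 73.0 °F = 22.778 °C.
Spread: 27.100 − 22.778 = 4.322 °C.

4.32 °C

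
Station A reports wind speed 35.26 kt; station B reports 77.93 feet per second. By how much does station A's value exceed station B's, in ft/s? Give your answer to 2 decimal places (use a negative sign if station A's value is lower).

-18.42 ft/s

station A: 35.26 kt = 59.5122 ft/s.
Difference: 59.5122 − 77.9300 = -18.42 ft/s.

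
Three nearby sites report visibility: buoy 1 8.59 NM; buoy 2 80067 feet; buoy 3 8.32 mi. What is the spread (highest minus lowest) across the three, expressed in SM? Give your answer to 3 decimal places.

6.844 SM

buoy 1: 8.59 nmi = 9.88520 SM.
buoy 2: 80067 ft = 15.16420 SM.
Spread: 15.16420 − 8.32000 = 6.844 SM.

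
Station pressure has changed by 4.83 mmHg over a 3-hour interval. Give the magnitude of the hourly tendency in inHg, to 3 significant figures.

0.0634 inHg per hour

4.83 mmHg / 3 h × 0.0393701 inHg/mmHg = 0.0634 inHg/h.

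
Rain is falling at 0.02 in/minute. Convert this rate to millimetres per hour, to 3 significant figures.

30.5 mm/hour

0.02 in/minute × 25.4 mm/in × 60 minute/hour = 30.5 mm/hour.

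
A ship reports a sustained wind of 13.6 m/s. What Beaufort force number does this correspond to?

13.6 m/s lies in the Beaufort 6 band (strong breeze, 10.8–13.8 m/s).

Beaufort force 6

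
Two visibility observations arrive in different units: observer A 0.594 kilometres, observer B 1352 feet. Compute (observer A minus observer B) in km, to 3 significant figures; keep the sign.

observer B: 1352 ft = 0.41209 km.
Difference: 0.59400 − 0.41209 = 0.182 km.

0.182 km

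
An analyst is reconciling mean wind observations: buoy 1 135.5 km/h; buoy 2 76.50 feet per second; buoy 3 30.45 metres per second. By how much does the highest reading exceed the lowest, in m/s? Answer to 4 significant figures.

14.32 m/s

buoy 1: 135.5 km/h = 37.6389 m/s.
buoy 2: 76.50 ft/s = 23.3172 m/s.
Spread: 37.6389 − 23.3172 = 14.32 m/s.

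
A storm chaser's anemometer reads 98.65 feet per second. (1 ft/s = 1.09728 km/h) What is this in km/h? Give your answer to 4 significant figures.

108.2 km/h

1 ft/s = 1.09728 km/h, so 98.65 × 1.09728 = 108.2 km/h.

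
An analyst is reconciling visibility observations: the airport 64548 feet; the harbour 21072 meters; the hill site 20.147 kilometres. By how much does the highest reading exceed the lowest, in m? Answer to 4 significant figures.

1398 m

the airport: 64548 ft = 19674.23 m.
the hill site: 20.147 km = 20147.00 m.
Spread: 21072.00 − 19674.23 = 1398 m.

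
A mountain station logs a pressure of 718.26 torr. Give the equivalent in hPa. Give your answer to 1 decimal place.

957.6 hPa

1 mmHg = 1.33322 hPa, so 718.26 × 1.33322 = 957.6 hPa.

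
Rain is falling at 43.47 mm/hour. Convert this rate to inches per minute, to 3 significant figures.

43.47 mm/hour × 0.0393701 in/mm × 0.0166667 hour/minute = 0.0285 in/minute.

0.0285 in/minute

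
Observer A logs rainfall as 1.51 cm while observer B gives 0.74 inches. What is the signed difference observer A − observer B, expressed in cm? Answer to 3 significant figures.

observer B: 0.74 in = 1.87960 cm.
Difference: 1.51000 − 1.87960 = -0.370 cm.

-0.370 cm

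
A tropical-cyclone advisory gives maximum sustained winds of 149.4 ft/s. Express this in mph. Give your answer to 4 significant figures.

101.9 mph

1 ft/s = 0.681818 mph, so 149.4 × 0.681818 = 101.9 mph.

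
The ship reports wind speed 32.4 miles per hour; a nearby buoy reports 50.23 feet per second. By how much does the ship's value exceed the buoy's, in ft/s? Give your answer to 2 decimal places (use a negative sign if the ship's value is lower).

the ship: 32.4 mph = 47.5200 ft/s.
Difference: 47.5200 − 50.2300 = -2.71 ft/s.

-2.71 ft/s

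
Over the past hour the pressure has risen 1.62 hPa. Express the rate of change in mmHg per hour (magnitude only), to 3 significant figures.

1.22 mmHg per hour

1.62 hPa / 1 h × 0.750062 mmHg/hPa = 1.22 mmHg/h.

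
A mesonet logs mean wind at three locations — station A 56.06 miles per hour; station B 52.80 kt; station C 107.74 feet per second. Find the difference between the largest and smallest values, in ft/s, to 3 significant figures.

station A: 56.06 mph = 82.221 ft/s.
station B: 52.80 kt = 89.116 ft/s.
Spread: 107.740 − 82.221 = 25.5 ft/s.

25.5 ft/s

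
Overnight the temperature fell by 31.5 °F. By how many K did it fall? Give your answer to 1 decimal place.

17.5 K

Converting a difference, only the 9/5 scale factor applies: ΔK = 31.5 × 0.5556 = 17.5 K.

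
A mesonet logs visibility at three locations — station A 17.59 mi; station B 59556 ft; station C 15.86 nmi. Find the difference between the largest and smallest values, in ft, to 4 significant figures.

station A: 17.59 SM = 92875.20 ft.
station C: 15.86 nmi = 96367.19 ft.
Spread: 96367.19 − 59556.00 = 36810 ft.

36810 ft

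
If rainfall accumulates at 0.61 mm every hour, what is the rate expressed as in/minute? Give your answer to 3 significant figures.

0.61 mm/hour × 0.0393701 in/mm × 0.0166667 hour/minute = 0.000400 in/minute.

0.000400 in/minute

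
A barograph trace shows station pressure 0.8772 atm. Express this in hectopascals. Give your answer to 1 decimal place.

1 atm = 1013.25 hPa, so 0.8772 × 1013.25 = 888.8 hPa.

888.8 hPa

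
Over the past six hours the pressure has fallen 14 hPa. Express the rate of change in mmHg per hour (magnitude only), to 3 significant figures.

1.75 mmHg per hour

14 hPa / 6 h × 0.750062 mmHg/hPa = 1.75 mmHg/h.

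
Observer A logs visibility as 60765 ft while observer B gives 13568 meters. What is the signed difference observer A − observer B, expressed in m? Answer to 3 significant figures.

4950 m

observer A: 60765 ft = 18521.17 m.
Difference: 18521.17 − 13568.00 = 4950 m.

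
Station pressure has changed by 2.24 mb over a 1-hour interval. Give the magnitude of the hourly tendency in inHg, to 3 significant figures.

2.24 mb / 1 h × 0.02953 inHg/mb = 0.0661 inHg/h.

0.0661 inHg per hour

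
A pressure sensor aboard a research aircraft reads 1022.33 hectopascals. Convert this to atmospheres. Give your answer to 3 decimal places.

1.009 atm

1 hPa = 0.000986923 atm, so 1022.33 × 0.000986923 = 1.009 atm.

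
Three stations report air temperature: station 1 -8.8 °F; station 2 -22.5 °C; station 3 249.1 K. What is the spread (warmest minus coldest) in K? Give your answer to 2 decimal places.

station 1: -8.8 °F = -22.667 °C.
station 3: 249.1 K = -24.050 °C.
Spread: (-22.500) − (-24.050) = 1.550 °C.

1.55 K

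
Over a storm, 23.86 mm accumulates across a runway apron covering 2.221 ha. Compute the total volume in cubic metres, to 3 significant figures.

Area: 2.221 ha = 22210 m².
1 mm over 1 m² is 1 L, so volume = 23.86 × 22210 = 529930.6 L = 530 m³.

530 cubic metres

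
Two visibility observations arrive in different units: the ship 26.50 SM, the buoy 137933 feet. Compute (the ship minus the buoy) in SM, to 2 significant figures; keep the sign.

the buoy: 137933 ft = 26.1237 SM.
Difference: 26.5000 − 26.1237 = 0.38 SM.

0.38 SM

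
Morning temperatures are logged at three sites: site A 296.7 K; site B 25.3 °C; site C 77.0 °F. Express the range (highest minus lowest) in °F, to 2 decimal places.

3.15 °F

site A: 296.7 K = 23.550 °C.
site C: 77.0 °F = 25.000 °C.
Spread: 25.300 − 23.550 = 1.750 °C = 3.15 °F.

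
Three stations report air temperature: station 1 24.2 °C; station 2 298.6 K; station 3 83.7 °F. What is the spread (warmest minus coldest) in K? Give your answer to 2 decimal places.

4.52 K

station 2: 298.6 K = 25.450 °C.
station 3: 83.7 °F = 28.722 °C.
Spread: 28.722 − 24.200 = 4.522 °C.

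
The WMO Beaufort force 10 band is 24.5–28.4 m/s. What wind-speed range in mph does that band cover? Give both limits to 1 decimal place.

54.8 to 63.5 mph

24.5–28.4 m/s × 2.237 = 54.8–63.5 mph.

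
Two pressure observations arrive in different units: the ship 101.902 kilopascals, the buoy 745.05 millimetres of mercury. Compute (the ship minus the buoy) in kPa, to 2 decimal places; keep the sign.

the buoy: 745.05 mmHg = 99.3318 kPa.
Difference: 101.9020 − 99.3318 = 2.57 kPa.

2.57 kPa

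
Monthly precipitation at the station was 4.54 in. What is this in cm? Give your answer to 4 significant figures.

1 in = 2.54 cm, so 4.54 × 2.54 = 11.53 cm.

11.53 cm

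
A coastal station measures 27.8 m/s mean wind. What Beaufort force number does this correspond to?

27.8 m/s lies in the Beaufort 10 band (storm, 24.5–28.4 m/s).

Beaufort force 10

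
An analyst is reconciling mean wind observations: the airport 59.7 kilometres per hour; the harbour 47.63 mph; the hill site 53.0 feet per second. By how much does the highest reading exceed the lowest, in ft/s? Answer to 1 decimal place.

the airport: 59.7 km/h = 54.407 ft/s.
the harbour: 47.63 mph = 69.857 ft/s.
Spread: 69.857 − 53.000 = 16.9 ft/s.

16.9 ft/s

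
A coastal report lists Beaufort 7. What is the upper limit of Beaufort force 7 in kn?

33 kt

Beaufort 7 (near gale) spans 28–33 knots.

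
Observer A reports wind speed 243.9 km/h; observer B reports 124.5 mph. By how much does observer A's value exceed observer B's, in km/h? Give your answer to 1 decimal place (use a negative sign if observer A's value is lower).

43.5 km/h

observer B: 124.5 mph = 200.363 km/h.
Difference: 243.900 − 200.363 = 43.5 km/h.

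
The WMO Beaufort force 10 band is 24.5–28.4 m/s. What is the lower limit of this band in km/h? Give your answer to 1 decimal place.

88.2 km/h

24.5–28.4 m/s × 3.6 = 88.2–102.2 km/h.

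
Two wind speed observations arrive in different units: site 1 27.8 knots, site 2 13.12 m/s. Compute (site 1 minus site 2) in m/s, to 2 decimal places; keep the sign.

1.18 m/s

site 1: 27.8 kt = 14.3016 m/s.
Difference: 14.3016 − 13.1200 = 1.18 m/s.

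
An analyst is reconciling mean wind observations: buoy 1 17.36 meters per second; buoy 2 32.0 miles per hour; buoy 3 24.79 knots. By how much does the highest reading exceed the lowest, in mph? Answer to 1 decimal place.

10.3 mph

buoy 1: 17.36 m/s = 38.833 mph.
buoy 3: 24.79 kt = 28.528 mph.
Spread: 38.833 − 28.528 = 10.3 mph.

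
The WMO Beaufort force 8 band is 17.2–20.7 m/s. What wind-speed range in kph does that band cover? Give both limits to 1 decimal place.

61.9 to 74.5 km/h

17.2–20.7 m/s × 3.6 = 61.9–74.5 km/h.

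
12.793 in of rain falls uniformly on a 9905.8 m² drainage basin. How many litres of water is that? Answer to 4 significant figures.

Depth: 12.793 in × 25.4 = 324.9422 mm.
1 mm over 1 m² is 1 L, so volume = 324.9422 × 9905.8 = 3218812.4 L ≈ 3219000 L.

3219000 litres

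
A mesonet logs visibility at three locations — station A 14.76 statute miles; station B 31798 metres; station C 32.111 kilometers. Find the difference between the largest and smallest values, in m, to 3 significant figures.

8360 m

station A: 14.76 SM = 23753.92 m.
station C: 32.111 km = 32111.00 m.
Spread: 32111.00 − 23753.92 = 8360 m.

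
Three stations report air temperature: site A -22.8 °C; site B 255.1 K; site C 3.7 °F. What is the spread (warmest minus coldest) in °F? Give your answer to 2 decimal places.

12.74 °F

site B: 255.1 K = -18.050 °C.
site C: 3.7 °F = -15.722 °C.
Spread: (-15.722) − (-22.800) = 7.078 °C = 12.74 °F.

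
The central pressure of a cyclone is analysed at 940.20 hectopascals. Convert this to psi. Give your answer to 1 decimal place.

1 hPa = 0.0145038 psi, so 940.20 × 0.0145038 = 13.6 psi.

13.6 psi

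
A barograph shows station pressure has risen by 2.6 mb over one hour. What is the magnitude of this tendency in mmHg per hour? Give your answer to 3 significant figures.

1.95 mmHg per hour

2.6 mb / 1 h × 0.750062 mmHg/mb = 1.95 mmHg/h.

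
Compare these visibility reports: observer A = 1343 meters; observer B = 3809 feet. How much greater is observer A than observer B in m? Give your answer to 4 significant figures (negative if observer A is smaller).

observer B: 3809 ft = 1160.983 m.
Difference: 1343.000 − 1160.983 = 182.0 m.

182.0 m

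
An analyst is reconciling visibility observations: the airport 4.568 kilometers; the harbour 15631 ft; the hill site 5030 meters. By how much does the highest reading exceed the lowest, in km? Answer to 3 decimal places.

the harbour: 15631 ft = 4.76433 km.
the hill site: 5030 m = 5.03000 km.
Spread: 5.03000 − 4.56800 = 0.462 km.

0.462 km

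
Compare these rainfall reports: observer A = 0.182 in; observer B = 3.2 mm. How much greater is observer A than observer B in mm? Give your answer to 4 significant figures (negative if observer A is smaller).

1.423 mm

observer A: 0.182 in = 4.62280 mm.
Difference: 4.62280 − 3.20000 = 1.423 mm.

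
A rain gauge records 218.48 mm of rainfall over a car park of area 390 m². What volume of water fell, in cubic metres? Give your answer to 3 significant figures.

85.2 cubic metres

1 mm over 1 m² is 1 L, so volume = 218.48 × 390 = 85207.2 L = 85.2 m³.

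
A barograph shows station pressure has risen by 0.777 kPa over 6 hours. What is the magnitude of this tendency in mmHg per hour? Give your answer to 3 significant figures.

0.971 mmHg per hour

0.777 kPa / 6 h × 7.50062 mmHg/kPa = 0.971 mmHg/h.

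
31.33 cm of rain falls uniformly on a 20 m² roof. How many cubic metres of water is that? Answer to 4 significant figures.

Depth: 31.33 cm × 10 = 313.3 mm.
1 mm over 1 m² is 1 L, so volume = 313.3 × 20 = 6266 L = 6.266 m³.

6.266 cubic metres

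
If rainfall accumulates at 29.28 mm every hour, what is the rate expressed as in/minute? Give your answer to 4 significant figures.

29.28 mm/hour × 0.0393701 in/mm × 0.0166667 hour/minute = 0.01921 in/minute.

0.01921 in/minute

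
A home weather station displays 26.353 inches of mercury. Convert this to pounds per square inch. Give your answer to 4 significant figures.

1 inHg = 0.491154 psi, so 26.353 × 0.491154 = 12.94 psi.

12.94 psi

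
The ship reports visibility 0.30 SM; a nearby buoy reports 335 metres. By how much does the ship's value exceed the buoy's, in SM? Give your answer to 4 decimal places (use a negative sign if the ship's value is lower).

0.0918 SM

the buoy: 335 m = 0.208159 SM.
Difference: 0.300000 − 0.208159 = 0.0918 SM.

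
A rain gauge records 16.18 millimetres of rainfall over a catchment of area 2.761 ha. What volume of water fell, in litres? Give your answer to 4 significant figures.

446700 litres

Area: 2.761 ha = 27610 m².
1 mm over 1 m² is 1 L, so volume = 16.18 × 27610 = 446729.8 L ≈ 446700 L.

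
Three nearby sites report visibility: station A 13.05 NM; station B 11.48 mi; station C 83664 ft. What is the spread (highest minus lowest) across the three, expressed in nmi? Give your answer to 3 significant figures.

3.79 nmi

station B: 11.48 SM = 9.9758 nmi.
station C: 83664 ft = 13.7693 nmi.
Spread: 13.7693 − 9.9758 = 3.79 nmi.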